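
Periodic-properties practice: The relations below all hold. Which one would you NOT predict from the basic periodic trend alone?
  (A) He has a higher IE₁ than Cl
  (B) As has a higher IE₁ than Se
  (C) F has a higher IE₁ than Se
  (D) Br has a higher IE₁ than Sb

The general trend: IE₁ increases across a period and decreases down a group.
(A) He (period 1, group 18) vs Cl (period 3, group 17): the stated order agrees with the simple trend.
(B) As (period 4, group 15) vs Se (period 4, group 16): the stated order contradicts the simple trend.
(C) F (period 2, group 17) vs Se (period 4, group 16): the stated order agrees with the simple trend.
(D) Br (period 4, group 17) vs Sb (period 5, group 15): the stated order agrees with the simple trend.
The exception is (B): Se (4p⁴) ionizes more easily than half-filled As (4p³).

(B)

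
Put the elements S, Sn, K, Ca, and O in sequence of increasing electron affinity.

O is in period 2, group 16; S is in period 3, group 16; K is in period 4, group 1; Ca is in period 4, group 2; Sn is in period 5, group 14.
Atoms with high Z_eff and room in the valence shell (especially the halogens) have the most exothermic electron affinities.
Neither a single period nor a single group — weigh both effects.
K > Ca: this pair runs against the simple trend — see the exception note.
Sn > K: period and group pull opposite ways; the across-period shift dominates (107 vs 48 kJ/mol).
O > Sn: relative to Sn, both the across-period and down-group shifts push O's electron affinity up.
S > O: this pair runs against the simple trend — see the exception note.
Note the exception: K has a higher electron affinity than Ca, contrary to the simple trend — adding an electron to Ca (ns²) has to open a new, higher-energy np subshell, which is unfavourable.
Note the exception: S has a higher electron affinity than O, contrary to the simple trend — the compact 2p subshell of O repels the added electron more than S's larger 3p does.
Approximate values (kJ/mol): O 141, S 200, K 48, Ca 2, Sn 107.
So from lowest to highest: Ca < K < Sn < O < S.

Ca < K < Sn < O < S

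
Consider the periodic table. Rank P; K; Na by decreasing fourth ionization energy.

After 3 electrons have been removed, what remains? P³⁺ still has 2 valence electrons; K³⁺ is already 2 electrons into the core; Na³⁺ is already 2 electrons into the core.
Breaking into a closed-shell core is much more expensive than removing a leftover valence electron — K and Na have the largest IE_4 here.
The numbers (kJ/mol): P 4964, K 5877, Na 9543.
Hence IE_4: P < K < Na.

Na > K > P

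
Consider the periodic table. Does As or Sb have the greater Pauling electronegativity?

As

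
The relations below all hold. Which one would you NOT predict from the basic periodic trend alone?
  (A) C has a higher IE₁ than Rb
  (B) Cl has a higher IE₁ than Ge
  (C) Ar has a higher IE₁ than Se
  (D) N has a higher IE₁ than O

The general trend: IE₁ increases across a period and decreases down a group.
(A) C (period 2, group 14) vs Rb (period 5, group 1): the stated order agrees with the simple trend.
(B) Cl (period 3, group 17) vs Ge (period 4, group 14): the stated order agrees with the simple trend.
(C) Ar (period 3, group 18) vs Se (period 4, group 16): the stated order agrees with the simple trend.
(D) N (period 2, group 15) vs O (period 2, group 16): the stated order contradicts the simple trend.
The exception is (D): pairing an electron in O's 2p⁴ costs repulsion energy, so O ionizes more easily than half-filled N (2p³).

(D)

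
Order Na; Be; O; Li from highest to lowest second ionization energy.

Li > Na > O > Be

IE_2 is the cost of taking one more electron from the +1 cation: Na⁺ is the bare [Ne] core; Be⁺ still has 1 valence electron; O⁺ still has 5 valence electrons; Li⁺ is the bare [He] core.
Pulling an electron out of a noble-gas core costs far more than removing a remaining valence electron, so Na and Li sit at the high end of IE_2.
Valence configurations: Be⁺ [He]2s¹, O⁺ [He]2s²2p³.
Approximate IE_2 values (kJ/mol): Na 4562, Be 1757, O 3388, Li 7298.
So the second ionization energies run Be < O < Na < Li.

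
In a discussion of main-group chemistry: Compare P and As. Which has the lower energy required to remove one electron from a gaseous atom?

First ionization energy rises across a period (greater Z_eff holds electrons more tightly) and falls down a group (valence electrons are farther from the nucleus).
All are in group 15, so first ionization energy increases up the group.
So As has the lower energy required to remove one electron from a gaseous atom (As < P).

As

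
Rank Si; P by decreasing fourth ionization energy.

Consider each +3 ion: Si³⁺ still has 1 valence electron; P³⁺ still has 2 valence electrons.
All are still removing valence electrons, so compare the +3 ions as you would atoms: IE_4 generally rises across a period (higher Z_eff) and falls down a group (larger shell), subject to the usual subshell exceptions.
Valence configurations: Si³⁺ [Ne]3s¹, P³⁺ [Ne]3s².
The numbers (kJ/mol): Si 4356, P 4964.
So the fourth ionization energies run Si < P.

P > Si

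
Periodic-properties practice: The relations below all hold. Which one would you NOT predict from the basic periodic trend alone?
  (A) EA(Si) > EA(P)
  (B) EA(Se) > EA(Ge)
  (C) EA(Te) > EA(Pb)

The general trend: electron affinity increases across a period and decreases down a group.
(A) Si (period 3, group 14) vs P (period 3, group 15): the stated order contradicts the simple trend.
(B) Se (period 4, group 16) vs Ge (period 4, group 14): the stated order agrees with the simple trend.
(C) Te (period 5, group 16) vs Pb (period 6, group 14): the stated order agrees with the simple trend.
The exception is (A): adding an electron to P's half-filled 3p³ is unfavourable, so Si (3p²) has the more exothermic EA.

(A)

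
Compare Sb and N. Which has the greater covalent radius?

N is in period 2, group 15; Sb is in period 5, group 15.
Atomic radius shrinks across a period as nuclear charge pulls the same shell inward, and grows down a group as new shells are added.
All are in group 15, so atomic radius increases down the group.
So Sb has the greater covalent radius (Sb > N).

Sb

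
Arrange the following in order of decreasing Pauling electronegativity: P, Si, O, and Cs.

O > P > Si > Cs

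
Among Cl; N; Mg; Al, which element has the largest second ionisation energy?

N

IE_2 is the cost of taking one more electron from the +1 cation: Cl⁺ still has 6 valence electrons; N⁺ still has 4 valence electrons; Mg⁺ still has 1 valence electron; Al⁺ still has 2 valence electrons.
All are still removing valence electrons, so compare the +1 ions as you would atoms: IE_2 generally rises across a period (higher Z_eff) and falls down a group (larger shell), subject to the usual subshell exceptions.
Valence configurations: Cl⁺ [Ne]3s²3p⁴, N⁺ [He]2s²2p², Mg⁺ [Ne]3s¹, Al⁺ [Ne]3s².
Approximate IE_2 values (kJ/mol): Cl 2298, N 2856, Mg 1451, Al 1817.
So the second ionization energies run Mg < Al < Cl < N.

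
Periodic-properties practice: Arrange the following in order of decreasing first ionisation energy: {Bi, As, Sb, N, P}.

N is in period 2, group 15; P is in period 3, group 15; As is in period 4, group 15; Sb is in period 5, group 15; Bi is in period 6, group 15.
Across a period the outer electron is held more tightly (higher IE₁); down a group it sits in a higher shell, more shielded, and comes off more easily.
All are in group 15, so first ionization energy increases up the group.
So from highest to lowest: N > P > As > Sb > Bi.

N > P > As > Sb > Bi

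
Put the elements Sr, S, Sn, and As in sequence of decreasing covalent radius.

Sr > Sn > As > S

S is in period 3, group 16; As is in period 4, group 15; Sr is in period 5, group 2; Sn is in period 5, group 14.
Moving right in a period, electrons are added to the same shell under a stronger nuclear pull, so atoms get smaller; moving down, a new shell is opened and atoms get larger.
These span different periods and groups, so the two trends combine.
As > S: both effects reinforce here, so As is clearly the larger of the two.
Sn > As: both effects reinforce here, so Sn is clearly the larger of the two.
Sr > Sn: both are in period 5; the period trend gives Sr the larger value.
Tabulated atomic radius (pm): S 103, As 121, Sr 185, Sn 140.
So from largest to smallest: Sr > Sn > As > S.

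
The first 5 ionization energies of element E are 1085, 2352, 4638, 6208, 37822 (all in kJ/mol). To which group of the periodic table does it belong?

Group 14

Look for the largest jump between consecutive ionization energies: IE5/IE4 ≈ 6.1, far larger than any earlier ratio.
That jump marks the point where a core electron is being removed. So the atom has 4 valence electrons.
A main-group element with 4 valence electrons is in group 14.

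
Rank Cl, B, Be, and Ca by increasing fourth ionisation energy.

After 3 electrons have been removed, what remains? Cl³⁺ still has 4 valence electrons; B³⁺ is the bare [He] core; Be³⁺ is already 1 electron into the core; Ca³⁺ is already 1 electron into the core.
Breaking into a closed-shell core is much more expensive than removing a leftover valence electron — Ca, Be and B have the largest IE_4 here.
Tabulated IE_4 (kJ/mol): Cl 5159, B 25026, Be 21007, Ca 6491.
Putting it together, IE_4: Cl < Ca < Be < B.

Cl, Ca, Be, B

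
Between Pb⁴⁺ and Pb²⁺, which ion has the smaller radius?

Pb⁴⁺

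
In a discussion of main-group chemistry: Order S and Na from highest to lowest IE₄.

IE_4 is the cost of taking one more electron from the +3 cation: S³⁺ still has 3 valence electrons; Na³⁺ is already 2 electrons into the core.
Pulling an electron out of a noble-gas core costs far more than removing a remaining valence electron, so Na sits at the high end of IE_4.
Approximate IE_4 values (kJ/mol): S 4556, Na 9543.
So the fourth ionization energies run S < Na.

Na > S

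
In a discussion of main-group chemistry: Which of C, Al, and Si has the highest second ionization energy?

C

After 1 electron has been removed, what remains? C⁺ still has 3 valence electrons; Al⁺ still has 2 valence electrons; Si⁺ still has 3 valence electrons.
All are still removing valence electrons, so compare the +1 ions as you would atoms: IE_2 generally rises across a period (higher Z_eff) and falls down a group (larger shell), subject to the usual subshell exceptions.
Valence configurations: C⁺ [He]2s²2p¹, Al⁺ [Ne]3s², Si⁺ [Ne]3s²3p¹.
Si⁺ loses a lone 3p electron whereas Al⁺ must break into a filled 3s² pair, so IE_2(Al) > IE_2(Si) even though Si has the higher nuclear charge.
Approximate IE_2 values (kJ/mol): C 2353, Al 1817, Si 1577.
Hence IE_2: Si < Al < C.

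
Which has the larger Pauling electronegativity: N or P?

N is in period 2, group 15; P is in period 3, group 15.
Electronegativity increases across a period and decreases down a group, tracking effective nuclear charge and atomic size.
All are in group 15, so electronegativity increases up the group.
So N has the larger Pauling electronegativity (N > P).

N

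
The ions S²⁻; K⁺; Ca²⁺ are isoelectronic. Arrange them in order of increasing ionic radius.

All of these have 18 electrons, so size is governed by nuclear charge alone: the more protons, the stronger the pull on the same electron cloud, and the smaller the ion.
Nuclear charges: Ca²⁺ (Z=20), K⁺ (Z=19), S²⁻ (Z=16).
Smallest to largest: Ca²⁺ < K⁺ < S²⁻.

Ca²⁺ < K⁺ < S²⁻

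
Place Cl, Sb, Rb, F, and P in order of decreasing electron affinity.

Cl > F > Sb > P > Rb

F is in period 2, group 17; P is in period 3, group 15; Cl is in period 3, group 17; Rb is in period 5, group 1; Sb is in period 5, group 15.
Electron affinity generally becomes more exothermic across a period toward the halogens and less exothermic down a group.
Neither a single period nor a single group — weigh both effects.
P > Rb: both effects reinforce here, so P is clearly the higher of the two.
Sb > P: this pair runs against the simple trend — see the exception note.
F > Sb: relative to Sb, both the across-period and down-group shifts push F's electron affinity up.
Cl > F: this pair runs against the simple trend — see the exception note.
Note the exception: Sb has a higher electron affinity than P, contrary to the simple trend — both are half-filled np³, but the pairing/repulsion penalty for the added electron shrinks as the p orbitals become larger and more diffuse down the group, and for Sb that outweighs the weaker nuclear attraction.
Note the exception: Cl has a higher electron affinity than F, contrary to the simple trend — F's small 2p subshell makes the incoming electron feel strong e⁻–e⁻ repulsion, so Cl actually releases more energy on gaining an electron.
For reference (kJ/mol): F 328, P 72, Cl 349, Rb 47, Sb 103.
So from highest to lowest: Cl > F > Sb > P > Rb.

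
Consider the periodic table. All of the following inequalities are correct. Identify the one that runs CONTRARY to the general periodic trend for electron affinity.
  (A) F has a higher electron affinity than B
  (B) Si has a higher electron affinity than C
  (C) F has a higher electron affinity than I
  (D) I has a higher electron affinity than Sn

The general trend: electron affinity increases across a period and decreases down a group.
(A) F (period 2, group 17) vs B (period 2, group 13): the stated order agrees with the simple trend.
(B) Si (period 3, group 14) vs C (period 2, group 14): the stated order contradicts the simple trend.
(C) F (period 2, group 17) vs I (period 5, group 17): the stated order agrees with the simple trend.
(D) I (period 5, group 17) vs Sn (period 5, group 14): the stated order agrees with the simple trend.
The exception is (B): Si's larger, more diffuse 3p orbitals accept an added electron slightly more readily than C's compact 2p.

(B)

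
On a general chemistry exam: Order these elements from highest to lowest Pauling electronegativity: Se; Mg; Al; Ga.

Mg is in period 3, group 2; Al is in period 3, group 13; Ga is in period 4, group 13; Se is in period 4, group 16.
Smaller atoms with higher effective nuclear charge are more electronegative.
Neither a single period nor a single group — weigh both effects.
Al > Mg: both are in period 3; the period trend gives Al the larger value.
Ga > Al: this pair runs against the simple trend — see the exception note.
Se > Ga: both are in period 4; the period trend gives Se the larger value.
Note the exception: Ga has a higher electronegativity than Al, contrary to the simple trend — poor shielding by filled d (and f) subshells raises the heavier element's effective nuclear charge more than the simple down-group trend predicts.
For reference (Pauling): Mg 1.31, Al 1.61, Ga 1.81, Se 2.55.
So from highest to lowest: Se > Ga > Al > Mg.

Se, Ga, Al, Mg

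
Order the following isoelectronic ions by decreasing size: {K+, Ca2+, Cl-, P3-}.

P3-, Cl-, K+, Ca2+

All of these have 18 electrons, so size is governed by nuclear charge alone: the more protons, the stronger the pull on the same electron cloud, and the smaller the ion.
Nuclear charges: Ca2+ (Z=20), K+ (Z=19), Cl- (Z=17), P3- (Z=15).
Largest to smallest: P3- > Cl- > K+ > Ca2+.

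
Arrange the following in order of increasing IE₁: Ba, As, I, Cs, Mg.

Cs, Ba, Mg, As, I

First ionization energy rises across a period (greater Z_eff holds electrons more tightly) and falls down a group (valence electrons are farther from the nucleus).
Neither a single period nor a single group — weigh both effects.
Ba > Cs: both are in period 6; the period trend gives Ba the larger value.
Mg > Ba: they share group 2; the group trend gives Mg the larger value.
As > Mg: period and group pull opposite ways; the across-period shift dominates (947 vs 738 kJ/mol).
I > As: the two effects oppose for this pair; the across-period effect wins (1008 vs 947 kJ/mol).
Tabulated first ionization energy (kJ/mol): Mg 738, As 947, I 1008, Cs 376, Ba 503.
So from lowest to highest: Cs < Ba < Mg < As < I.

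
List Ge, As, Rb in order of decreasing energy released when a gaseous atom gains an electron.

Ge, As, Rb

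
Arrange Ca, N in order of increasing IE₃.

N < Ca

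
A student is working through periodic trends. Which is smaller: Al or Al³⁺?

Al³⁺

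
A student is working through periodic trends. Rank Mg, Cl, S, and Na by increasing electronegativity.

Na is in period 3, group 1; Mg is in period 3, group 2; S is in period 3, group 16; Cl is in period 3, group 17.
Electronegativity increases across a period and decreases down a group, tracking effective nuclear charge and atomic size.
All lie in period 3, so electronegativity increases left to right.
So from lowest to highest: Na < Mg < S < Cl.

Na < Mg < S < Cl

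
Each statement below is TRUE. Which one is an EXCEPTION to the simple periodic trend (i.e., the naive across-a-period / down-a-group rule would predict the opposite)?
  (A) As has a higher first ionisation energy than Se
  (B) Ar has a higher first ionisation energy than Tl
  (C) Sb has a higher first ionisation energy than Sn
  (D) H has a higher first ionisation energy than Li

The general trend: first ionisation energy increases across a period and decreases down a group.
(A) As (period 4, group 15) vs Se (period 4, group 16): the stated order contradicts the simple trend.
(B) Ar (period 3, group 18) vs Tl (period 6, group 13): the stated order agrees with the simple trend.
(C) Sb (period 5, group 15) vs Sn (period 5, group 14): the stated order agrees with the simple trend.
(D) H (period 1, group 1) vs Li (period 2, group 1): the stated order agrees with the simple trend.
The exception is (A): Se (4p⁴) ionizes more easily than half-filled As (4p³).

(A)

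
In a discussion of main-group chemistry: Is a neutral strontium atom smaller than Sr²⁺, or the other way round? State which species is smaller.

Sr²⁺

Forming Sr²⁺ removes 2 electrons from Sr. Fewer electrons for the same nuclear charge means less shielding and a higher Z_eff on the remaining electrons, and for main-group metals the entire outer shell is lost.
A cation is smaller than its parent atom: Sr²⁺ < Sr.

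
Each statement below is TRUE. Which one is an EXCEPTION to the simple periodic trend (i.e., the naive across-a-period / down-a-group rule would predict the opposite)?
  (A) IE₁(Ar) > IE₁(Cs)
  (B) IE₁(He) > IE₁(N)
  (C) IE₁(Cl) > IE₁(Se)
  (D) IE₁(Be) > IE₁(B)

The general trend: IE₁ increases across a period and decreases down a group.
(A) Ar (period 3, group 18) vs Cs (period 6, group 1): the stated order agrees with the simple trend.
(B) He (period 1, group 18) vs N (period 2, group 15): the stated order agrees with the simple trend.
(C) Cl (period 3, group 17) vs Se (period 4, group 16): the stated order agrees with the simple trend.
(D) Be (period 2, group 2) vs B (period 2, group 13): the stated order contradicts the simple trend.
The exception is (D): removing B's lone 2p electron is easier than breaking Be's filled 2s².

(D)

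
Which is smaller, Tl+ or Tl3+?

Tl3+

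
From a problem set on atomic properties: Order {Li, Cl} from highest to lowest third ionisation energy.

Li > Cl

Consider each +2 ion: Li²⁺ is already 1 electron into the core; Cl²⁺ still has 5 valence electrons.
Breaking into a closed-shell core is much more expensive than removing a leftover valence electron — Li has the largest IE_3 here.
The numbers (kJ/mol): Li 11815, Cl 3822.
Hence IE_3: Cl < Li.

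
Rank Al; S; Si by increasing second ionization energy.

Consider each +1 ion: Al⁺ still has 2 valence electrons; S⁺ still has 5 valence electrons; Si⁺ still has 3 valence electrons.
All are still removing valence electrons, so compare the +1 ions as you would atoms: IE_2 generally rises across a period (higher Z_eff) and falls down a group (larger shell), subject to the usual subshell exceptions.
Valence configurations: Al⁺ [Ne]3s², S⁺ [Ne]3s²3p³, Si⁺ [Ne]3s²3p¹.
Si⁺ loses a lone 3p electron whereas Al⁺ must break into a filled 3s² pair, so IE_2(Al) > IE_2(Si) even though Si has the higher nuclear charge.
Approximate IE_2 values (kJ/mol): Al 1817, S 2252, Si 1577.
Putting it together, IE_2: Si < Al < S.

Si < Al < S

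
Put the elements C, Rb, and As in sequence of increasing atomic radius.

C, As, Rb

C is in period 2, group 14; As is in period 4, group 15; Rb is in period 5, group 1.
Moving right in a period, electrons are added to the same shell under a stronger nuclear pull, so atoms get smaller; moving down, a new shell is opened and atoms get larger.
Neither a single period nor a single group — weigh both effects.
As > C: the two effects oppose for this pair; the down-group effect wins (121 vs 75 pm).
Rb > As: relative to As, both the across-period and down-group shifts push Rb's atomic radius up.
Approximate values (pm): C 75, As 121, Rb 210.
So from smallest to largest: C < As < Rb.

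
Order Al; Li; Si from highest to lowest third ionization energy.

After 2 electrons have been removed, what remains? Al²⁺ still has 1 valence electron; Li²⁺ is already 1 electron into the core; Si²⁺ still has 2 valence electrons.
Pulling an electron out of a noble-gas core costs far more than removing a remaining valence electron, so Li sits at the high end of IE_3.
Valence configurations: Al²⁺ [Ne]3s¹, Si²⁺ [Ne]3s².
Approximate IE_3 values (kJ/mol): Al 2745, Li 11815, Si 3232.
Hence IE_3: Al < Si < Li.

Li, Si, Al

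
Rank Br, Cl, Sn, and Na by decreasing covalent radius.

Na is in period 3, group 1; Cl is in period 3, group 17; Br is in period 4, group 17; Sn is in period 5, group 14.
Across a period the added protons contract the valence shell; down a group each new principal shell makes the atom larger.
Neither a single period nor a single group — weigh both effects.
Br > Cl: they share group 17; the group trend gives Br the larger value.
Sn > Br: relative to Br, both the across-period and down-group shifts push Sn's atomic radius up.
Na > Sn: the two effects oppose for this pair; the across-period effect wins (155 vs 140 pm).
For reference (pm): Na 155, Cl 99, Br 114, Sn 140.
So from largest to smallest: Na > Sn > Br > Cl.

Na > Sn > Br > Cl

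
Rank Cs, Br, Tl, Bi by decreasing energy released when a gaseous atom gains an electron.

Atoms with high Z_eff and room in the valence shell (especially the halogens) have the most exothermic electron affinities.
Here both period and group differ, so the two effects have to be weighed against each other.
Cs > Tl: this pair runs against the simple trend — see the exception note.
Bi > Cs: Bi lies to the right of Cs in period 6, so the across-period effect alone puts Bi higher.
Br > Bi: both effects reinforce here, so Br is clearly the higher of the two.
Note the exception: Cs has a higher electron affinity than Tl, contrary to the simple trend — Tl's ns²np¹ configuration gives only a small electron affinity — the sparsely filled np subshell binds an added electron weakly.
Approximate values (kJ/mol): Br 325, Cs 46, Tl 19, Bi 91.
So from highest to lowest: Br > Bi > Cs > Tl.

Br, Bi, Cs, Tl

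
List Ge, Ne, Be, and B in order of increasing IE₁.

Across a period the outer electron is held more tightly (higher IE₁); down a group it sits in a higher shell, more shielded, and comes off more easily.
Here both period and group differ, so the two effects have to be weighed against each other.
B > Ge: the two effects oppose for this pair; the down-group effect wins (801 vs 762 kJ/mol).
Be > B: this pair runs against the simple trend — see the exception note.
Ne > Be: Ne lies to the right of Be in period 2, so the across-period effect alone puts Ne higher.
Note the exception: Be has a higher first ionization energy than B, contrary to the simple trend — removing B's lone 2p electron is easier than breaking Be's filled 2s².
Tabulated first ionization energy (kJ/mol): Be 900, B 801, Ne 2081, Ge 762.
So from lowest to highest: Ge < B < Be < Ne.

Ge < B < Be < Ne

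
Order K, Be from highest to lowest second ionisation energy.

The second ionization energy removes an electron from the +1 ion. For each element: K⁺ is the bare [Ar] core; Be⁺ still has 1 valence electron.
Core electrons are held far more tightly than valence electrons, so K tops the IE_2 order.
Tabulated IE_2 (kJ/mol): K 3052, Be 1757.
Overall IE_2 order: Be < K.

K > Be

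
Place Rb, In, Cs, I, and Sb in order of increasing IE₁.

Cs, Rb, In, Sb, I

Rb is in period 5, group 1; In is in period 5, group 13; Sb is in period 5, group 15; I is in period 5, group 17; Cs is in period 6, group 1.
IE₁ increases left→right with effective nuclear charge and decreases top→bottom as the valence shell moves farther out.
Neither a single period nor a single group — weigh both effects.
Rb > Cs: Rb sits above Cs in group 1, so the down-group effect alone puts Rb higher.
In > Rb: both are in period 5; the period trend gives In the larger value.
Sb > In: both are in period 5; the period trend gives Sb the larger value.
I > Sb: both are in period 5; the period trend gives I the larger value.
Approximate values (kJ/mol): Rb 403, In 558, Sb 831, I 1008, Cs 376.
So from lowest to highest: Cs < Rb < In < Sb < I.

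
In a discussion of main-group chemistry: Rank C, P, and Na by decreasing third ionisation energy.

After 2 electrons have been removed, what remains? C²⁺ still has 2 valence electrons; P²⁺ still has 3 valence electrons; Na²⁺ is already 1 electron into the core.
Pulling an electron out of a noble-gas core costs far more than removing a remaining valence electron, so Na sits at the high end of IE_3.
Valence configurations: C²⁺ [He]2s², P²⁺ [Ne]3s²3p¹.
Tabulated IE_3 (kJ/mol): C 4620, P 2914, Na 6910.
Overall IE_3 order: P < C < Na.

Na, C, P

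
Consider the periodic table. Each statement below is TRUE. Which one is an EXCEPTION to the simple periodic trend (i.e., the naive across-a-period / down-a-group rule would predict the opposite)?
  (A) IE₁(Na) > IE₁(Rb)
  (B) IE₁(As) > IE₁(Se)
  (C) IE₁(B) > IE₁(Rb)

(B)

The general trend: first ionisation energy increases across a period and decreases down a group.
(A) Na (period 3, group 1) vs Rb (period 5, group 1): the stated order agrees with the simple trend.
(B) As (period 4, group 15) vs Se (period 4, group 16): the stated order contradicts the simple trend.
(C) B (period 2, group 13) vs Rb (period 5, group 1): the stated order agrees with the simple trend.
The exception is (B): Se (4p⁴) ionizes more easily than half-filled As (4p³).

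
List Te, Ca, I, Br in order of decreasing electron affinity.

Ca is in period 4, group 2; Br is in period 4, group 17; Te is in period 5, group 16; I is in period 5, group 17.
EA tends to increase across a period and decrease down a group, though the pattern is less regular than for IE or radius.
These span different periods and groups, so the two trends combine.
Te > Ca: the two effects oppose for this pair; the across-period effect wins (190 vs 2 kJ/mol).
I > Te: both are in period 5; the period trend gives I the larger value.
Br > I: they share group 17; the group trend gives Br the larger value.
Approximate values (kJ/mol): Ca 2, Br 325, Te 190, I 295.
So from highest to lowest: Br > I > Te > Ca.

Br > I > Te > Ca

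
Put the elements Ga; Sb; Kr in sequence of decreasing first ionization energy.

Ga is in period 4, group 13; Kr is in period 4, group 18; Sb is in period 5, group 15.
IE₁ increases left→right with effective nuclear charge and decreases top→bottom as the valence shell moves farther out.
Here both period and group differ, so the two effects have to be weighed against each other.
Sb > Ga: the two effects oppose for this pair; the across-period effect wins (831 vs 579 kJ/mol).
Kr > Sb: relative to Sb, both the across-period and down-group shifts push Kr's first ionization energy up.
Tabulated first ionization energy (kJ/mol): Ga 579, Kr 1351, Sb 831.
So from highest to lowest: Kr > Sb > Ga.

Kr > Sb > Ga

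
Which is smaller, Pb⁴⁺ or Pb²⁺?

Pb⁴⁺

Both ions have Z = 82 protons, but Pb⁴⁺ has lost more electrons, so its remaining electrons feel a larger effective nuclear charge per electron and are pulled in more tightly.
Higher positive charge → smaller ion, so Pb²⁺ > Pb⁴⁺.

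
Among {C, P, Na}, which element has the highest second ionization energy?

IE_2 is the cost of taking one more electron from the +1 cation: C⁺ still has 3 valence electrons; P⁺ still has 4 valence electrons; Na⁺ is the bare [Ne] core.
Core electrons are held far more tightly than valence electrons, so Na tops the IE_2 order.
Valence configurations: C⁺ [He]2s²2p¹, P⁺ [Ne]3s²3p².
The numbers (kJ/mol): C 2353, P 1907, Na 4562.
Hence IE_2: P < C < Na.

Na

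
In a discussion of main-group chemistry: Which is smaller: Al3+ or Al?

Forming Al3+ removes 3 electrons from Al. Fewer electrons for the same nuclear charge means less shielding and a higher Z_eff on the remaining electrons, and for main-group metals the entire outer shell is lost.
A cation is smaller than its parent atom: Al3+ < Al.

Al3+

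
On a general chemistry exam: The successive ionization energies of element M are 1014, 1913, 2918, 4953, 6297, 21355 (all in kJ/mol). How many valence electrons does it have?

Look for the largest jump between consecutive ionization energies: IE6/IE5 ≈ 3.4, far larger than any earlier ratio.
That jump marks the point where a core electron is being removed. So the atom has 5 valence electrons.

5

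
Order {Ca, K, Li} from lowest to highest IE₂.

Ca, K, Li

Consider each +1 ion: Ca⁺ still has 1 valence electron; K⁺ is the bare [Ar] core; Li⁺ is the bare [He] core.
Breaking into a closed-shell core is much more expensive than removing a leftover valence electron — K and Li have the largest IE_2 here.
Tabulated IE_2 (kJ/mol): Ca 1145, K 3052, Li 7298.
Overall IE_2 order: Ca < K < Li.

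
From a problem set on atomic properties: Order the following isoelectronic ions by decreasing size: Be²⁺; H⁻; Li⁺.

All of these have 2 electrons, so size is governed by nuclear charge alone: the more protons, the stronger the pull on the same electron cloud, and the smaller the ion.
Nuclear charges: Be²⁺ (Z=4), Li⁺ (Z=3), H⁻ (Z=1).
Largest to smallest: H⁻ > Li⁺ > Be²⁺.

H⁻, Li⁺, Be²⁺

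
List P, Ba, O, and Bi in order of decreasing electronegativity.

O, P, Bi, Ba

O is in period 2, group 16; P is in period 3, group 15; Ba is in period 6, group 2; Bi is in period 6, group 15.
EN rises left→right (higher Z_eff, smaller atoms) and falls top→bottom (larger, more shielded atoms).
These span different periods and groups, so the two trends combine.
Bi > Ba: Bi lies to the right of Ba in period 6, so the across-period effect alone puts Bi higher.
P > Bi: they share group 15; the group trend gives P the larger value.
O > P: relative to P, both the across-period and down-group shifts push O's electronegativity up.
For reference (Pauling): O 3.44, P 2.19, Ba 0.89, Bi 2.02.
So from highest to lowest: O > P > Bi > Ba.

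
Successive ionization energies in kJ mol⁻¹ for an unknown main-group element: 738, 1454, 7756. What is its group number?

Group 2

Look for the largest jump between consecutive ionization energies: IE3/IE2 ≈ 5.3, far larger than any earlier ratio.
That jump marks the point where a core electron is being removed. So the atom has 2 valence electrons.
A main-group element with 2 valence electrons is in group 2.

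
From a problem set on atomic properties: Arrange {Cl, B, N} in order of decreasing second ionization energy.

Consider each +1 ion: Cl⁺ still has 6 valence electrons; B⁺ still has 2 valence electrons; N⁺ still has 4 valence electrons.
All are still removing valence electrons, so compare the +1 ions as you would atoms: IE_2 generally rises across a period (higher Z_eff) and falls down a group (larger shell), subject to the usual subshell exceptions.
Valence configurations: Cl⁺ [Ne]3s²3p⁴, B⁺ [He]2s², N⁺ [He]2s²2p².
Tabulated IE_2 (kJ/mol): Cl 2298, B 2427, N 2856.
Overall IE_2 order: Cl < B < N.

N, B, Cl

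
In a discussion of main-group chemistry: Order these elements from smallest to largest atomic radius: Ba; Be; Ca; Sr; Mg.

Be, Mg, Ca, Sr, Ba

Atomic radius shrinks across a period as nuclear charge pulls the same shell inward, and grows down a group as new shells are added.
All are in group 2, so atomic radius increases down the group.
So from smallest to largest: Be < Mg < Ca < Sr < Ba.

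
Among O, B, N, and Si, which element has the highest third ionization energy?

O

IE_3 is the cost of taking one more electron from the +2 cation: O²⁺ still has 4 valence electrons; B²⁺ still has 1 valence electron; N²⁺ still has 3 valence electrons; Si²⁺ still has 2 valence electrons.
All are still removing valence electrons, so compare the +2 ions as you would atoms: IE_3 generally rises across a period (higher Z_eff) and falls down a group (larger shell), subject to the usual subshell exceptions.
Valence configurations: O²⁺ [He]2s²2p², B²⁺ [He]2s¹, N²⁺ [He]2s²2p¹, Si²⁺ [Ne]3s².
Approximate IE_3 values (kJ/mol): O 5300, B 3660, N 4578, Si 3232.
Overall IE_3 order: Si < B < N < O.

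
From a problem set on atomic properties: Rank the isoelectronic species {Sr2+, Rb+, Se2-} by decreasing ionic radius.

All of these have 36 electrons, so size is governed by nuclear charge alone: the more protons, the stronger the pull on the same electron cloud, and the smaller the ion.
Nuclear charges: Sr2+ (Z=38), Rb+ (Z=37), Se2- (Z=34).
Largest to smallest: Se2- > Rb+ > Sr2+.

Se2- > Rb+ > Sr2+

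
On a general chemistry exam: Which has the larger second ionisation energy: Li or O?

Li

After 1 electron has been removed, what remains? Li⁺ is the bare [He] core; O⁺ still has 5 valence electrons.
Core electrons are held far more tightly than valence electrons, so Li tops the IE_2 order.
The numbers (kJ/mol): Li 7298, O 3388.
So the second ionization energies run O < Li.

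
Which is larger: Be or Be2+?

Forming Be2+ removes 2 electrons from Be. Fewer electrons for the same nuclear charge means less shielding and a higher Z_eff on the remaining electrons, and for main-group metals the entire outer shell is lost.
A cation is smaller than its parent atom: Be2+ < Be.

Be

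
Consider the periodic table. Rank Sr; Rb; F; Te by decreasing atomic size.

Rb > Sr > Te > F

Radius decreases left→right (rising Z_eff, same n) and increases top→bottom (higher n).
Here both period and group differ, so the two effects have to be weighed against each other.
Te > F: relative to F, both the across-period and down-group shifts push Te's atomic radius up.
Sr > Te: Sr lies to the left of Te in period 5, so the across-period effect alone puts Sr larger.
Rb > Sr: Rb lies to the left of Sr in period 5, so the across-period effect alone puts Rb larger.
For reference (pm): F 64, Rb 210, Sr 185, Te 136.
So from largest to smallest: Rb > Sr > Te > F.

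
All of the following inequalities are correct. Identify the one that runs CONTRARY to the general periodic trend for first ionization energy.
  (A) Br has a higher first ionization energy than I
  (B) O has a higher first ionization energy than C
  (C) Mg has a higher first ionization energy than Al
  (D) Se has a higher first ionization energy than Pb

(C)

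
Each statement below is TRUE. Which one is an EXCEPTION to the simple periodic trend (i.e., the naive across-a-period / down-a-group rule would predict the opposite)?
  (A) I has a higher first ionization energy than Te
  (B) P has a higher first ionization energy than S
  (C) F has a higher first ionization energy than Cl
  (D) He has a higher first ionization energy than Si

(B)

The general trend: first ionization energy increases across a period and decreases down a group.
(A) I (period 5, group 17) vs Te (period 5, group 16): the stated order agrees with the simple trend.
(B) P (period 3, group 15) vs S (period 3, group 16): the stated order contradicts the simple trend.
(C) F (period 2, group 17) vs Cl (period 3, group 17): the stated order agrees with the simple trend.
(D) He (period 1, group 18) vs Si (period 3, group 14): the stated order agrees with the simple trend.
The exception is (B): S (3p⁴) ionizes more easily than half-filled P (3p³) because the paired 3p electron in S is pushed out by e⁻–e⁻ repulsion.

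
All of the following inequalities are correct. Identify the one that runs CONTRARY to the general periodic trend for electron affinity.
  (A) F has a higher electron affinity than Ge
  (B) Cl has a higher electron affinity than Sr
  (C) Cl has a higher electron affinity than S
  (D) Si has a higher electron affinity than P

(D)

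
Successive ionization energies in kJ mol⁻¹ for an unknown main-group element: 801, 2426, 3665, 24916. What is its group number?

Group 13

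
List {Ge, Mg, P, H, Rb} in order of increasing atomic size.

H < P < Ge < Mg < Rb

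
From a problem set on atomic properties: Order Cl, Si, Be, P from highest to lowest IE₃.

IE_3 is the cost of taking one more electron from the +2 cation: Cl²⁺ still has 5 valence electrons; Si²⁺ still has 2 valence electrons; Be²⁺ is the bare [He] core; P²⁺ still has 3 valence electrons.
Pulling an electron out of a noble-gas core costs far more than removing a remaining valence electron, so Be sits at the high end of IE_3.
Valence configurations: Cl²⁺ [Ne]3s²3p³, Si²⁺ [Ne]3s², P²⁺ [Ne]3s²3p¹.
P²⁺ loses a lone 3p electron whereas Si²⁺ must break into a filled 3s² pair, so IE_3(Si) > IE_3(P) even though P has the higher nuclear charge.
The numbers (kJ/mol): Cl 3822, Si 3232, Be 14849, P 2914.
Putting it together, IE_3: P < Si < Cl < Be.

Be, Cl, Si, P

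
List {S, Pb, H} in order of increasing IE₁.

First ionization energy rises across a period (greater Z_eff holds electrons more tightly) and falls down a group (valence electrons are farther from the nucleus).
Here both period and group differ, so the two effects have to be weighed against each other.
S > Pb: both effects reinforce here, so S is clearly the higher of the two.
H > S: the two effects oppose for this pair; the down-group effect wins (1312 vs 1000 kJ/mol).
For reference (kJ/mol): H 1312, S 1000, Pb 716.
So from lowest to highest: Pb < S < H.

Pb, S, H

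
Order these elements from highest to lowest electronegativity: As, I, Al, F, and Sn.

Smaller atoms with higher effective nuclear charge are more electronegative.
Neither a single period nor a single group — weigh both effects.
Sn > Al: the two effects oppose for this pair; the across-period effect wins (1.96 vs 1.61).
As > Sn: relative to Sn, both the across-period and down-group shifts push As's electronegativity up.
I > As: the two effects oppose for this pair; the across-period effect wins (2.66 vs 2.18).
F > I: F sits above I in group 17, so the down-group effect alone puts F higher.
Tabulated electronegativity (Pauling): F 3.98, Al 1.61, As 2.18, Sn 1.96, I 2.66.
So from highest to lowest: F > I > As > Sn > Al.

F > I > As > Sn > Al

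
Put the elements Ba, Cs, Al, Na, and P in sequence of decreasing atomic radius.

Na is in period 3, group 1; Al is in period 3, group 13; P is in period 3, group 15; Cs is in period 6, group 1; Ba is in period 6, group 2.
Moving right in a period, electrons are added to the same shell under a stronger nuclear pull, so atoms get smaller; moving down, a new shell is opened and atoms get larger.
Neither a single period nor a single group — weigh both effects.
Al > P: both are in period 3; the period trend gives Al the larger value.
Na > Al: Na lies to the left of Al in period 3, so the across-period effect alone puts Na larger.
Ba > Na: the two effects oppose for this pair; the down-group effect wins (196 vs 155 pm).
Cs > Ba: Cs lies to the left of Ba in period 6, so the across-period effect alone puts Cs larger.
For reference (pm): Na 155, Al 126, P 111, Cs 232, Ba 196.
So from largest to smallest: Cs > Ba > Na > Al > P.

Cs, Ba, Na, Al, P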